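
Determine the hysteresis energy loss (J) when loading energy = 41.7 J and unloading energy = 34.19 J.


Hysteresis loss = loading - unloading
= 41.7 - 34.19
= 7.51 J

7.51 J


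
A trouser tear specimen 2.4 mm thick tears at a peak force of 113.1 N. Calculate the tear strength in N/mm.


Tear strength = force / thickness
= 113.1 / 2.4
= 47.12 N/mm

47.12 N/mm


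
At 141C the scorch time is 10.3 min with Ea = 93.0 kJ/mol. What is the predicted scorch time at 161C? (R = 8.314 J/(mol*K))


Convert temperatures: T1 = 141 + 273.15 = 414.15 K, T2 = 161 + 273.15 = 434.15 K
ts2_new = 10.3 * exp(93000 / 8.314 * (1/434.15 - 1/414.15))
1/T2 - 1/T1 = -1.1123e-04
ts2_new = 2.97 min

2.97 min


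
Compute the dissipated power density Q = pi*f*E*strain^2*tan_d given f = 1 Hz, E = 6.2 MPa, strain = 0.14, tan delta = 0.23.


Q = pi * f * E * strain^2 * tan_d
= pi * 1 * 6.2 * 0.14^2 * 0.23
= pi * 1 * 6.2 * 0.0196 * 0.23
= 0.0878

Q = 0.0878


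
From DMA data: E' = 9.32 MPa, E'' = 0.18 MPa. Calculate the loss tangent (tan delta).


tan delta = E'' / E'
= 0.18 / 9.32
= 0.0193

tan delta = 0.0193


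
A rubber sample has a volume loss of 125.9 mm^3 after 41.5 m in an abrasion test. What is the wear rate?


Rate = volume_loss / distance
= 125.9 / 41.5
= 3.034 mm^3/m

3.034 mm^3/m


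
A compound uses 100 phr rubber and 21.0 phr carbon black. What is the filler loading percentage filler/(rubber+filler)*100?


Filler % = filler / (rubber + filler) * 100
= 21.0 / (100 + 21.0) * 100
= 21.0 / 121.0 * 100
= 17.36%

17.36%


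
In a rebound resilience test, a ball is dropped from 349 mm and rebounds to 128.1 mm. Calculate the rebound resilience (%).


Resilience = h_rebound / h_drop * 100
= 128.1 / 349 * 100
= 36.7%

36.7%


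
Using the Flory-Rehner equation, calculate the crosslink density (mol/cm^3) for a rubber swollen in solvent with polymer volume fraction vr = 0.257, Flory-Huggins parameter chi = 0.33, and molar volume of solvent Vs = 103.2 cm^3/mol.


ln(1 - vr) = ln(1 - 0.257) = -0.2971
Numerator = -((-0.2971) + 0.257 + 0.33 * 0.257^2) = 0.0183
Denominator = 103.2 * (0.257^(1/3) - 0.257/2) = 52.3519
nu = 0.0183 / 52.3519 = 3.4885e-04 mol/cm^3

3.4885e-04 mol/cm^3


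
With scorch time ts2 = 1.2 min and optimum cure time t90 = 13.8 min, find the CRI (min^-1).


CRI = 100 / (t90 - ts2)
= 100 / (13.8 - 1.2)
= 100 / 12.6
= 7.94 min^-1

7.94 min^-1


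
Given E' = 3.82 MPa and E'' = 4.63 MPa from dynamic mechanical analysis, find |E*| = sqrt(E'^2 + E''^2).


|E*| = sqrt(E'^2 + E''^2)
= sqrt(3.82^2 + 4.63^2)
= sqrt(14.5924 + 21.4369)
= 6.002 MPa

6.002 MPa


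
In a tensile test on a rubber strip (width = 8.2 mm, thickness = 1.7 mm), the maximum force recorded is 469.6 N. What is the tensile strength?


Area = width * thickness = 8.2 * 1.7 = 13.94 mm^2
TS = force / area = 469.6 / 13.94 = 33.69 MPa

33.69 MPa


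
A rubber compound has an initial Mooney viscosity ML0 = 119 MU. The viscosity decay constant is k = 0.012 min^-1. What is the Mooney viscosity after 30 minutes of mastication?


ML = ML0 * exp(-k * t)
ML = 119 * exp(-0.012 * 30)
ML = 119 * 0.6977
ML = 83.02 MU

83.02 MU


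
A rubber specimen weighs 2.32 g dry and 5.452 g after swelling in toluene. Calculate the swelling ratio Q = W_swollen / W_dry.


Q = W_swollen / W_dry
Q = 5.452 / 2.32
Q = 2.35

Q = 2.35


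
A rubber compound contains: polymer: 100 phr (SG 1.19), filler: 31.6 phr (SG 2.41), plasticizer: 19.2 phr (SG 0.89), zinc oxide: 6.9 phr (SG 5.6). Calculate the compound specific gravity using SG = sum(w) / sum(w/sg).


Sum of weights = 157.7
Volume contributions:
  polymer: 100/1.19 = 84.0336
  filler: 31.6/2.41 = 13.1120
  plasticizer: 19.2/0.89 = 21.5730
  zinc oxide: 6.9/5.6 = 1.2321
Sum of volumes = 119.9508
SG = 157.7 / 119.9508 = 1.315

SG = 1.315


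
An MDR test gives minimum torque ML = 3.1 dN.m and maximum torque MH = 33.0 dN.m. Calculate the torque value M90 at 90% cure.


M90 = ML + 0.9 * (MH - ML)
M90 = 3.1 + 0.9 * (33.0 - 3.1)
M90 = 3.1 + 0.9 * 29.9
M90 = 30.01 dN.m

30.01 dN.m


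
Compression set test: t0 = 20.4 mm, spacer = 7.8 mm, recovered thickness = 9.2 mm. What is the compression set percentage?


CS = (t0 - recovered) / (t0 - ts) * 100
= (20.4 - 9.2) / (20.4 - 7.8) * 100
= 11.2 / 12.6 * 100
= 88.9%

88.9%


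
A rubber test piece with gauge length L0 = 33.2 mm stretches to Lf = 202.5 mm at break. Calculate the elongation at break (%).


Elongation = (Lf - L0) / L0 * 100
= (202.5 - 33.2) / 33.2 * 100
= 169.3 / 33.2 * 100
= 509.9%

509.9%


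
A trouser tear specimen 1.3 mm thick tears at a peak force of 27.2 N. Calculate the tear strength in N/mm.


Tear strength = force / thickness
= 27.2 / 1.3
= 20.92 N/mm

20.92 N/mm


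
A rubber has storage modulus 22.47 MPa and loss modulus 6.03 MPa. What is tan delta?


tan delta = E'' / E'
= 6.03 / 22.47
= 0.2684

tan delta = 0.2684


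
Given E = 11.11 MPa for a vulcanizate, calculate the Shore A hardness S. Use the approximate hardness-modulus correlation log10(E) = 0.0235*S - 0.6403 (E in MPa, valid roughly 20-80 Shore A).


log10(E) = 0.0235*S - 0.6403  =>  S = (log10(E) + 0.6403) / 0.0235
log10(11.11) = 1.045714
S = (1.045714 + 0.6403) / 0.0235 = 1.686014 / 0.0235
S = 71.7

Shore A = 71.7


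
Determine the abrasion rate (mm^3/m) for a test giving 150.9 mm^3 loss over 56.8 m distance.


Rate = volume_loss / distance
= 150.9 / 56.8
= 2.657 mm^3/m

2.657 mm^3/m


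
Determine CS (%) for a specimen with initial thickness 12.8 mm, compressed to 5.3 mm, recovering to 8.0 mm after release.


CS = (t0 - recovered) / (t0 - ts) * 100
= (12.8 - 8.0) / (12.8 - 5.3) * 100
= 4.8 / 7.5 * 100
= 64.0%

64.0%


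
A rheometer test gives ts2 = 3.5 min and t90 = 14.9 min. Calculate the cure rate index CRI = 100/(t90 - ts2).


CRI = 100 / (t90 - ts2)
= 100 / (14.9 - 3.5)
= 100 / 11.4
= 8.77 min^-1

8.77 min^-1


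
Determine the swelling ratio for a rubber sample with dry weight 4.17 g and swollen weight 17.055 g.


Q = W_swollen / W_dry
Q = 17.055 / 4.17
Q = 4.09

Q = 4.09


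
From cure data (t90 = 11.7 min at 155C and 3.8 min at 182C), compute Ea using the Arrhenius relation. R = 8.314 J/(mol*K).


T1 = 428.15 K, T2 = 455.15 K
1/T1 - 1/T2 = 1.3855e-04
ln(t1/t2) = ln(11.7/3.8) = 1.1246
Ea = 8.314 * 1.1246 / 1.3855e-04 = 67482.3363 J/mol
Ea = 67.48 kJ/mol

67.48 kJ/mol


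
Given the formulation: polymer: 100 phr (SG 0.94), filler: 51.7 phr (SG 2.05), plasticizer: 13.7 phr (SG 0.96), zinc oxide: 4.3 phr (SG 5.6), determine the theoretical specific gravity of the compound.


Sum of weights = 169.7
Volume contributions:
  polymer: 100/0.94 = 106.3830
  filler: 51.7/2.05 = 25.2195
  plasticizer: 13.7/0.96 = 14.2708
  zinc oxide: 4.3/5.6 = 0.7679
Sum of volumes = 146.6412
SG = 169.7 / 146.6412 = 1.157

SG = 1.157


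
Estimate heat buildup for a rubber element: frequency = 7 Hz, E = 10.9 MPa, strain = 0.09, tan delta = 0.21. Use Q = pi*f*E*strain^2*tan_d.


Q = pi * f * E * strain^2 * tan_d
= pi * 7 * 10.9 * 0.09^2 * 0.21
= pi * 7 * 10.9 * 0.0081 * 0.21
= 0.4077

Q = 0.4077


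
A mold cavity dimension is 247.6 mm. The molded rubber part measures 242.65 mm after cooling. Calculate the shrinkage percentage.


Shrinkage = (mold - part) / mold * 100
= (247.6 - 242.65) / 247.6 * 100
= 4.95 / 247.6 * 100
= 2.0%

2.0%


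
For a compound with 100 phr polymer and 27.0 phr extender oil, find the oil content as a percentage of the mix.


Oil % = oil / (100 + oil) * 100
= 27.0 / (100 + 27.0) * 100
= 27.0 / 127.0 * 100
= 21.26%

21.26%


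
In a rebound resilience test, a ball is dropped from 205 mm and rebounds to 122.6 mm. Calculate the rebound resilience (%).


Resilience = h_rebound / h_drop * 100
= 122.6 / 205 * 100
= 59.8%

59.8%


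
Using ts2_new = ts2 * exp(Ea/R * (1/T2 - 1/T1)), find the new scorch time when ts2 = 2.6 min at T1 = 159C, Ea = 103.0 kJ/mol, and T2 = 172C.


Convert temperatures: T1 = 159 + 273.15 = 432.15 K, T2 = 172 + 273.15 = 445.15 K
ts2_new = 2.6 * exp(103000 / 8.314 * (1/445.15 - 1/432.15))
1/T2 - 1/T1 = -6.7578e-05
ts2_new = 1.13 min

1.13 min


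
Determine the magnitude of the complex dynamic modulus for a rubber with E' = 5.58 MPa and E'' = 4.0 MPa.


|E*| = sqrt(E'^2 + E''^2)
= sqrt(5.58^2 + 4.0^2)
= sqrt(31.1364 + 16.0000)
= 6.866 MPa

6.866 MPa


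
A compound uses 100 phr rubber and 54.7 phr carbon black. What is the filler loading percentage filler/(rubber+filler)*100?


Filler % = filler / (rubber + filler) * 100
= 54.7 / (100 + 54.7) * 100
= 54.7 / 154.7 * 100
= 35.36%

35.36%


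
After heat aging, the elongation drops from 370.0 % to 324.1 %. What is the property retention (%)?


Retention = aged / original * 100
= 324.1 / 370.0 * 100
= 87.6%

87.6%


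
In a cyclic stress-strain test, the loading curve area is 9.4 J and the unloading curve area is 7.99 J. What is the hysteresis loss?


Hysteresis loss = loading - unloading
= 9.4 - 7.99
= 1.41 J

1.41 J


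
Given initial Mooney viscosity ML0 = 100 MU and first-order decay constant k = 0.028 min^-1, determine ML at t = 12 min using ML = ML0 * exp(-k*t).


ML = ML0 * exp(-k * t)
ML = 100 * exp(-0.028 * 12)
ML = 100 * 0.7146
ML = 71.46 MU

71.46 MU


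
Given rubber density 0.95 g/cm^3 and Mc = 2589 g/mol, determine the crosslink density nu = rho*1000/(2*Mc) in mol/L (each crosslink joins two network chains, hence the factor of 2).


nu = rho * 1000 / (2 * Mc)
nu = 0.95 * 1000 / (2 * 2589)
nu = 950.0 / 5178
nu = 0.1835 mol/L

0.1835 mol/L


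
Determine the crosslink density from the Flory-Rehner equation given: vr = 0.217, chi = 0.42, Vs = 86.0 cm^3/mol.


ln(1 - vr) = ln(1 - 0.217) = -0.2446
Numerator = -((-0.2446) + 0.217 + 0.42 * 0.217^2) = 0.0078
Denominator = 86.0 * (0.217^(1/3) - 0.217/2) = 42.3485
nu = 0.0078 / 42.3485 = 1.8525e-04 mol/cm^3

1.8525e-04 mol/cm^3


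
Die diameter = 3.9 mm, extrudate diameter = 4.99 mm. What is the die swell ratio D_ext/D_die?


Die swell ratio = D_extrudate / D_die
= 4.99 / 3.9
= 1.279

Die swell = 1.279


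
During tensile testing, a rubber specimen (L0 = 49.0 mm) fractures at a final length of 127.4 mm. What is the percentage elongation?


Elongation = (Lf - L0) / L0 * 100
= (127.4 - 49.0) / 49.0 * 100
= 78.4 / 49.0 * 100
= 160.0%

160.0%


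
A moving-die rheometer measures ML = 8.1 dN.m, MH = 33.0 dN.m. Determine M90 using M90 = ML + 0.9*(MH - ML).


M90 = ML + 0.9 * (MH - ML)
M90 = 8.1 + 0.9 * (33.0 - 8.1)
M90 = 8.1 + 0.9 * 24.9
M90 = 30.51 dN.m

30.51 dN.m


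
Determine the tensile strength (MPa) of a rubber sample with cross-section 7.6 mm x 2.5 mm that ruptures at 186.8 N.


Area = width * thickness = 7.6 * 2.5 = 19.0 mm^2
TS = force / area = 186.8 / 19.0 = 9.83 MPa

9.83 MPa


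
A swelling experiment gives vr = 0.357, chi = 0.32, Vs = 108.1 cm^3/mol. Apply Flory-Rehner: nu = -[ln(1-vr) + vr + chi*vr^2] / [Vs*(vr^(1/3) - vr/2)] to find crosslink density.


ln(1 - vr) = ln(1 - 0.357) = -0.4416
Numerator = -((-0.4416) + 0.357 + 0.32 * 0.357^2) = 0.0438
Denominator = 108.1 * (0.357^(1/3) - 0.357/2) = 57.3900
nu = 0.0438 / 57.3900 = 7.6367e-04 mol/cm^3

7.6367e-04 mol/cm^3


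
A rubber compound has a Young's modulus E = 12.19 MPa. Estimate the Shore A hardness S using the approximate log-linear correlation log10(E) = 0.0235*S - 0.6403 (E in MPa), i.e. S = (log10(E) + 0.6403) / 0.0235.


log10(E) = 0.0235*S - 0.6403  =>  S = (log10(E) + 0.6403) / 0.0235
log10(12.19) = 1.086004
S = (1.086004 + 0.6403) / 0.0235 = 1.726304 / 0.0235
S = 73.5

Shore A = 73.5


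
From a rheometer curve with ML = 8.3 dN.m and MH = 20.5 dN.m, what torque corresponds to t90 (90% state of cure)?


M90 = ML + 0.9 * (MH - ML)
M90 = 8.3 + 0.9 * (20.5 - 8.3)
M90 = 8.3 + 0.9 * 12.2
M90 = 19.28 dN.m

19.28 dN.m


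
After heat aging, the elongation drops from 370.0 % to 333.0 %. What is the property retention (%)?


Retention = aged / original * 100
= 333.0 / 370.0 * 100
= 90.0%

90.0%


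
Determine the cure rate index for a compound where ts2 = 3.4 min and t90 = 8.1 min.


CRI = 100 / (t90 - ts2)
= 100 / (8.1 - 3.4)
= 100 / 4.7
= 21.28 min^-1

21.28 min^-1


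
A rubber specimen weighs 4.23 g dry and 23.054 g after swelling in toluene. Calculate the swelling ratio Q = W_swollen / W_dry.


Q = W_swollen / W_dry
Q = 23.054 / 4.23
Q = 5.45

Q = 5.45


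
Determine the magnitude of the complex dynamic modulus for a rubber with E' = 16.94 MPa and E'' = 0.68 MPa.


|E*| = sqrt(E'^2 + E''^2)
= sqrt(16.94^2 + 0.68^2)
= sqrt(286.9636 + 0.4624)
= 16.954 MPa

16.954 MPa


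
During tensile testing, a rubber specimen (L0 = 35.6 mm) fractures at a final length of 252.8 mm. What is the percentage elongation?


Elongation = (Lf - L0) / L0 * 100
= (252.8 - 35.6) / 35.6 * 100
= 217.2 / 35.6 * 100
= 610.1%

610.1%


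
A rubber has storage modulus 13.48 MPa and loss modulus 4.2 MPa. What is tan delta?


tan delta = E'' / E'
= 4.2 / 13.48
= 0.3116

tan delta = 0.3116


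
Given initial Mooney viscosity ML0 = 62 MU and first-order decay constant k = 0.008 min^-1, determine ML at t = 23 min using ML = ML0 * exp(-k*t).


ML = ML0 * exp(-k * t)
ML = 62 * exp(-0.008 * 23)
ML = 62 * 0.8319
ML = 51.58 MU

51.58 MU


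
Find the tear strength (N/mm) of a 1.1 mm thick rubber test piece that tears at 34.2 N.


Tear strength = force / thickness
= 34.2 / 1.1
= 31.09 N/mm

31.09 N/mm


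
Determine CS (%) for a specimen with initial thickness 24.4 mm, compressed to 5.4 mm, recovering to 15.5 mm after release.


CS = (t0 - recovered) / (t0 - ts) * 100
= (24.4 - 15.5) / (24.4 - 5.4) * 100
= 8.9 / 19.0 * 100
= 46.8%

46.8%


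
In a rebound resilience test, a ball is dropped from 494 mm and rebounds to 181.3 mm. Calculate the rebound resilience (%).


Resilience = h_rebound / h_drop * 100
= 181.3 / 494 * 100
= 36.7%

36.7%


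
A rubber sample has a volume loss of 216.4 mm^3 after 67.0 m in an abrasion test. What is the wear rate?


Rate = volume_loss / distance
= 216.4 / 67.0
= 3.23 mm^3/m

3.23 mm^3/m


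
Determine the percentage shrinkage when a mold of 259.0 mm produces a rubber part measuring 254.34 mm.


Shrinkage = (mold - part) / mold * 100
= (259.0 - 254.34) / 259.0 * 100
= 4.66 / 259.0 * 100
= 1.8%

1.8%


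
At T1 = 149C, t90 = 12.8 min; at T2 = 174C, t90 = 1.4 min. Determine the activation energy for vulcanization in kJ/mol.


T1 = 422.15 K, T2 = 447.15 K
1/T1 - 1/T2 = 1.3244e-04
ln(t1/t2) = ln(12.8/1.4) = 2.2130
Ea = 8.314 * 2.2130 / 1.3244e-04 = 138920.4376 J/mol
Ea = 138.92 kJ/mol

138.92 kJ/mol


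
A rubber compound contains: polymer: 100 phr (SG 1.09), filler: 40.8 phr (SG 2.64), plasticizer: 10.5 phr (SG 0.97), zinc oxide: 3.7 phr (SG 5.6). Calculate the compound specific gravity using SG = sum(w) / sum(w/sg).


Sum of weights = 155.0
Volume contributions:
  polymer: 100/1.09 = 91.7431
  filler: 40.8/2.64 = 15.4545
  plasticizer: 10.5/0.97 = 10.8247
  zinc oxide: 3.7/5.6 = 0.6607
Sum of volumes = 118.6831
SG = 155.0 / 118.6831 = 1.306

SG = 1.306


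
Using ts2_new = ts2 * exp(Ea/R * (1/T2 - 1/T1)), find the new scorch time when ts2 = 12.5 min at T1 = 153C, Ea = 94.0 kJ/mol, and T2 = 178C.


Convert temperatures: T1 = 153 + 273.15 = 426.15 K, T2 = 178 + 273.15 = 451.15 K
ts2_new = 12.5 * exp(94000 / 8.314 * (1/451.15 - 1/426.15))
1/T2 - 1/T1 = -1.3003e-04
ts2_new = 2.87 min

2.87 min


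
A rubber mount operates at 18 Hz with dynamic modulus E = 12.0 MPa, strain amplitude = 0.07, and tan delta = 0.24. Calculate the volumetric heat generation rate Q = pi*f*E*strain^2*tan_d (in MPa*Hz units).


Q = pi * f * E * strain^2 * tan_d
= pi * 18 * 12.0 * 0.07^2 * 0.24
= pi * 18 * 12.0 * 0.0049 * 0.24
= 0.7980

Q = 0.7980


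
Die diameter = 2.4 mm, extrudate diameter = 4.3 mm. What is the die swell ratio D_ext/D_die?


Die swell ratio = D_extrudate / D_die
= 4.3 / 2.4
= 1.792

Die swell = 1.792


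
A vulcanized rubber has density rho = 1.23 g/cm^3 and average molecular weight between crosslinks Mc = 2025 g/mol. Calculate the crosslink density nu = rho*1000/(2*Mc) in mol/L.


nu = rho * 1000 / (2 * Mc)
nu = 1.23 * 1000 / (2 * 2025)
nu = 1230.0 / 4050
nu = 0.3037 mol/L

0.3037 mol/L


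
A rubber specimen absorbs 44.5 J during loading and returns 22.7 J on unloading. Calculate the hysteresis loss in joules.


Hysteresis loss = loading - unloading
= 44.5 - 22.7
= 21.8 J

21.8 J


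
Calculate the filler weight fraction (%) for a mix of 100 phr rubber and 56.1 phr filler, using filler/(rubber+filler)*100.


Filler % = filler / (rubber + filler) * 100
= 56.1 / (100 + 56.1) * 100
= 56.1 / 156.1 * 100
= 35.94%

35.94%


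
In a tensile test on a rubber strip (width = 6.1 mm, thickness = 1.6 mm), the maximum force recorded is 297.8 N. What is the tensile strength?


Area = width * thickness = 6.1 * 1.6 = 9.76 mm^2
TS = force / area = 297.8 / 9.76 = 30.51 MPa

30.51 MPa


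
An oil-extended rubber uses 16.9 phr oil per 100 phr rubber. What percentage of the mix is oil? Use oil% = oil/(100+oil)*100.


Oil % = oil / (100 + oil) * 100
= 16.9 / (100 + 16.9) * 100
= 16.9 / 116.9 * 100
= 14.46%

14.46%


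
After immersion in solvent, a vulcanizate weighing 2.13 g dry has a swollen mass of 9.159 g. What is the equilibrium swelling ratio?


Q = W_swollen / W_dry
Q = 9.159 / 2.13
Q = 4.3

Q = 4.3


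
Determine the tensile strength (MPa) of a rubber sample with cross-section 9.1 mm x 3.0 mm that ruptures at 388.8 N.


Area = width * thickness = 9.1 * 3.0 = 27.3 mm^2
TS = force / area = 388.8 / 27.3 = 14.24 MPa

14.24 MPa


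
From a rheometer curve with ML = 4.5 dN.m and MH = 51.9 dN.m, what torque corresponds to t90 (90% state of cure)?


M90 = ML + 0.9 * (MH - ML)
M90 = 4.5 + 0.9 * (51.9 - 4.5)
M90 = 4.5 + 0.9 * 47.4
M90 = 47.16 dN.m

47.16 dN.m


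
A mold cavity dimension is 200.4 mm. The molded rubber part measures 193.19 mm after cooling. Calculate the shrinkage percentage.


Shrinkage = (mold - part) / mold * 100
= (200.4 - 193.19) / 200.4 * 100
= 7.21 / 200.4 * 100
= 3.6%

3.6%


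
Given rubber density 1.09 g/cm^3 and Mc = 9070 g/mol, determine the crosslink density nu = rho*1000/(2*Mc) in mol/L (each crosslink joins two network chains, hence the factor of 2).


nu = rho * 1000 / (2 * Mc)
nu = 1.09 * 1000 / (2 * 9070)
nu = 1090.0 / 18140
nu = 0.0601 mol/L

0.0601 mol/L


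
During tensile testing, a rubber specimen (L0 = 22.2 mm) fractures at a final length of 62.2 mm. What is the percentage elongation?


Elongation = (Lf - L0) / L0 * 100
= (62.2 - 22.2) / 22.2 * 100
= 40.0 / 22.2 * 100
= 180.2%

180.2%


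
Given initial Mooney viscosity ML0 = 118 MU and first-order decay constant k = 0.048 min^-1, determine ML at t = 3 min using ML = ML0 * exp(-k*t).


ML = ML0 * exp(-k * t)
ML = 118 * exp(-0.048 * 3)
ML = 118 * 0.8659
ML = 102.17 MU

102.17 MU


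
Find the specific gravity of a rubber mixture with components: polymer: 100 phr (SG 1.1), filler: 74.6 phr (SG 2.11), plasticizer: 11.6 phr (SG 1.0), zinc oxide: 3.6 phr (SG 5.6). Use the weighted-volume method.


Sum of weights = 189.8
Volume contributions:
  polymer: 100/1.1 = 90.9091
  filler: 74.6/2.11 = 35.3555
  plasticizer: 11.6/1.0 = 11.6000
  zinc oxide: 3.6/5.6 = 0.6429
Sum of volumes = 138.5074
SG = 189.8 / 138.5074 = 1.37

SG = 1.37


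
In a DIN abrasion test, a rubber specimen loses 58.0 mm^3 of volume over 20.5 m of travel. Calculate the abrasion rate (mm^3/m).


Rate = volume_loss / distance
= 58.0 / 20.5
= 2.829 mm^3/m

2.829 mm^3/m


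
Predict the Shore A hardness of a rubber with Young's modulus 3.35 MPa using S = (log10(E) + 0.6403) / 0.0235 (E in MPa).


log10(E) = 0.0235*S - 0.6403  =>  S = (log10(E) + 0.6403) / 0.0235
log10(3.35) = 0.525045
S = (0.525045 + 0.6403) / 0.0235 = 1.165345 / 0.0235
S = 49.6

Shore A = 49.6


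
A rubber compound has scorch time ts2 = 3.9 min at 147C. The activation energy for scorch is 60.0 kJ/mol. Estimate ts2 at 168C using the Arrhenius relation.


Convert temperatures: T1 = 147 + 273.15 = 420.15 K, T2 = 168 + 273.15 = 441.15 K
ts2_new = 3.9 * exp(60000 / 8.314 * (1/441.15 - 1/420.15))
1/T2 - 1/T1 = -1.1330e-04
ts2_new = 1.72 min

1.72 min


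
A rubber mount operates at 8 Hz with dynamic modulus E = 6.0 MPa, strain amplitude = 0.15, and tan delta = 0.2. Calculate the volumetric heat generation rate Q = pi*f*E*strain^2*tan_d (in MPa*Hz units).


Q = pi * f * E * strain^2 * tan_d
= pi * 8 * 6.0 * 0.15^2 * 0.2
= pi * 8 * 6.0 * 0.0225 * 0.2
= 0.6786

Q = 0.6786


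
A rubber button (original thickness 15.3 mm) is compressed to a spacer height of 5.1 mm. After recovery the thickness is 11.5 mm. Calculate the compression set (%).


CS = (t0 - recovered) / (t0 - ts) * 100
= (15.3 - 11.5) / (15.3 - 5.1) * 100
= 3.8 / 10.2 * 100
= 37.3%

37.3%


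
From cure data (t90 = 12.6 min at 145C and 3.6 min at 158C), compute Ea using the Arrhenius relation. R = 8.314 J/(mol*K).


T1 = 418.15 K, T2 = 431.15 K
1/T1 - 1/T2 = 7.2108e-05
ln(t1/t2) = ln(12.6/3.6) = 1.2528
Ea = 8.314 * 1.2528 / 7.2108e-05 = 144442.8559 J/mol
Ea = 144.44 kJ/mol

144.44 kJ/mol


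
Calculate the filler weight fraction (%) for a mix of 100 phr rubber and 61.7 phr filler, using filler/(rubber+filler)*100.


Filler % = filler / (rubber + filler) * 100
= 61.7 / (100 + 61.7) * 100
= 61.7 / 161.7 * 100
= 38.16%

38.16%


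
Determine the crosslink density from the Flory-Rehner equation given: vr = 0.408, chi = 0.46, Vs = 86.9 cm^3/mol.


ln(1 - vr) = ln(1 - 0.408) = -0.5242
Numerator = -((-0.5242) + 0.408 + 0.46 * 0.408^2) = 0.0397
Denominator = 86.9 * (0.408^(1/3) - 0.408/2) = 46.7249
nu = 0.0397 / 46.7249 = 8.4912e-04 mol/cm^3

8.4912e-04 mol/cm^3


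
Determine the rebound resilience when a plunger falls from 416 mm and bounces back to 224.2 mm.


Resilience = h_rebound / h_drop * 100
= 224.2 / 416 * 100
= 53.9%

53.9%


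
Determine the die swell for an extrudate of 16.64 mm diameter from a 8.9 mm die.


Die swell ratio = D_extrudate / D_die
= 16.64 / 8.9
= 1.87

Die swell = 1.87


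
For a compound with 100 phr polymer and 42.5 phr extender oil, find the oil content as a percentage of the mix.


Oil % = oil / (100 + oil) * 100
= 42.5 / (100 + 42.5) * 100
= 42.5 / 142.5 * 100
= 29.82%

29.82%


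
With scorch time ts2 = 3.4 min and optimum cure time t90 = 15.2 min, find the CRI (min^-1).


CRI = 100 / (t90 - ts2)
= 100 / (15.2 - 3.4)
= 100 / 11.8
= 8.47 min^-1

8.47 min^-1


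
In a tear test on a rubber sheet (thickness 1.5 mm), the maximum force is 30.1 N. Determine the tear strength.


Tear strength = force / thickness
= 30.1 / 1.5
= 20.07 N/mm

20.07 N/mm


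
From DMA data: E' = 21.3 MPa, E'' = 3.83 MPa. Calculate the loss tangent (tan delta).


tan delta = E'' / E'
= 3.83 / 21.3
= 0.1798

tan delta = 0.1798


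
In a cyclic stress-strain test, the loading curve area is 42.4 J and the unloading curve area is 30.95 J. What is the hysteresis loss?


Hysteresis loss = loading - unloading
= 42.4 - 30.95
= 11.45 J

11.45 J


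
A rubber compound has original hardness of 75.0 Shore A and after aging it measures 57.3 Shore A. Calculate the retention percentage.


Retention = aged / original * 100
= 57.3 / 75.0 * 100
= 76.4%

76.4%


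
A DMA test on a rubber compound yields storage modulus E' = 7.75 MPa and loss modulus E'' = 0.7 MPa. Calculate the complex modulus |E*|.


|E*| = sqrt(E'^2 + E''^2)
= sqrt(7.75^2 + 0.7^2)
= sqrt(60.0625 + 0.4900)
= 7.782 MPa

7.782 MPa


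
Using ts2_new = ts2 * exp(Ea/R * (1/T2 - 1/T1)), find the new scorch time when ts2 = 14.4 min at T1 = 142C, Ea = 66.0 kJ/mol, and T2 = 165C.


Convert temperatures: T1 = 142 + 273.15 = 415.15 K, T2 = 165 + 273.15 = 438.15 K
ts2_new = 14.4 * exp(66000 / 8.314 * (1/438.15 - 1/415.15))
1/T2 - 1/T1 = -1.2644e-04
ts2_new = 5.28 min

5.28 min


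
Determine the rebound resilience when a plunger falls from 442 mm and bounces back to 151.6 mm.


Resilience = h_rebound / h_drop * 100
= 151.6 / 442 * 100
= 34.3%

34.3%


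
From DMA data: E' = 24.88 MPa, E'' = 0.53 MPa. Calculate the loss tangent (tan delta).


tan delta = E'' / E'
= 0.53 / 24.88
= 0.0213

tan delta = 0.0213


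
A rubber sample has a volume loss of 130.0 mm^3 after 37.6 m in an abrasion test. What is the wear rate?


Rate = volume_loss / distance
= 130.0 / 37.6
= 3.457 mm^3/m

3.457 mm^3/m


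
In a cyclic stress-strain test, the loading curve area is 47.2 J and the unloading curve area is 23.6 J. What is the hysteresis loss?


Hysteresis loss = loading - unloading
= 47.2 - 23.6
= 23.6 J

23.6 J


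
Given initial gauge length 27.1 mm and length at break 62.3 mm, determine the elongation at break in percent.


Elongation = (Lf - L0) / L0 * 100
= (62.3 - 27.1) / 27.1 * 100
= 35.2 / 27.1 * 100
= 129.9%

129.9%


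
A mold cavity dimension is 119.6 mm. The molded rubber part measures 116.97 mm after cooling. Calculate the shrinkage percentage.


Shrinkage = (mold - part) / mold * 100
= (119.6 - 116.97) / 119.6 * 100
= 2.63 / 119.6 * 100
= 2.2%

2.2%


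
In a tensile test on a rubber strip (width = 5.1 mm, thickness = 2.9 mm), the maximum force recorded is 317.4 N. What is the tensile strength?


Area = width * thickness = 5.1 * 2.9 = 14.79 mm^2
TS = force / area = 317.4 / 14.79 = 21.46 MPa

21.46 MPa


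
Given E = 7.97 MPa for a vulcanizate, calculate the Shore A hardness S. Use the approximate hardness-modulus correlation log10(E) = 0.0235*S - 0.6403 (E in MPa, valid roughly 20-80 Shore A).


log10(E) = 0.0235*S - 0.6403  =>  S = (log10(E) + 0.6403) / 0.0235
log10(7.97) = 0.901458
S = (0.901458 + 0.6403) / 0.0235 = 1.541758 / 0.0235
S = 65.6

Shore A = 65.6


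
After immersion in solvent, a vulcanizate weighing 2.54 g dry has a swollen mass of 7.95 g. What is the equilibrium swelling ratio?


Q = W_swollen / W_dry
Q = 7.95 / 2.54
Q = 3.13

Q = 3.13


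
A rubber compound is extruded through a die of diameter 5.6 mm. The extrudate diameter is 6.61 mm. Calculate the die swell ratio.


Die swell ratio = D_extrudate / D_die
= 6.61 / 5.6
= 1.18

Die swell = 1.18


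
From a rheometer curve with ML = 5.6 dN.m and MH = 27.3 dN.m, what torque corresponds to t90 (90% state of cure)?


M90 = ML + 0.9 * (MH - ML)
M90 = 5.6 + 0.9 * (27.3 - 5.6)
M90 = 5.6 + 0.9 * 21.7
M90 = 25.13 dN.m

25.13 dN.m


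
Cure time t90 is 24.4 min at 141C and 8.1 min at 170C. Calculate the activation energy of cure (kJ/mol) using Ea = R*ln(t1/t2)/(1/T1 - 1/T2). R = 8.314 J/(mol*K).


T1 = 414.15 K, T2 = 443.15 K
1/T1 - 1/T2 = 1.5801e-04
ln(t1/t2) = ln(24.4/8.1) = 1.1027
Ea = 8.314 * 1.1027 / 1.5801e-04 = 58021.0157 J/mol
Ea = 58.02 kJ/mol

58.02 kJ/mol


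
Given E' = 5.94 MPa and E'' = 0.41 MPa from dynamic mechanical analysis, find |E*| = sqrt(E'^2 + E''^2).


|E*| = sqrt(E'^2 + E''^2)
= sqrt(5.94^2 + 0.41^2)
= sqrt(35.2836 + 0.1681)
= 5.954 MPa

5.954 MPa


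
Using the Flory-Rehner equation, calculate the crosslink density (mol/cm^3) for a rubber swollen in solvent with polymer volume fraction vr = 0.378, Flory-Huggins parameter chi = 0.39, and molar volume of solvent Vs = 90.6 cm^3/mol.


ln(1 - vr) = ln(1 - 0.378) = -0.4748
Numerator = -((-0.4748) + 0.378 + 0.39 * 0.378^2) = 0.0411
Denominator = 90.6 * (0.378^(1/3) - 0.378/2) = 48.3843
nu = 0.0411 / 48.3843 = 8.4925e-04 mol/cm^3

8.4925e-04 mol/cm^3


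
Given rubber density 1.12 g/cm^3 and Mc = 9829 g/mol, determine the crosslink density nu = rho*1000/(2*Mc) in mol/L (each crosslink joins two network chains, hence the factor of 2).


nu = rho * 1000 / (2 * Mc)
nu = 1.12 * 1000 / (2 * 9829)
nu = 1120.0 / 19658
nu = 0.0570 mol/L

0.0570 mol/L


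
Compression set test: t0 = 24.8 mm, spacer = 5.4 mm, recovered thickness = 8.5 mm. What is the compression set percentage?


CS = (t0 - recovered) / (t0 - ts) * 100
= (24.8 - 8.5) / (24.8 - 5.4) * 100
= 16.3 / 19.4 * 100
= 84.0%

84.0%


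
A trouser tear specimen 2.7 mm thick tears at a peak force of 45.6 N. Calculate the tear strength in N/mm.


Tear strength = force / thickness
= 45.6 / 2.7
= 16.89 N/mm

16.89 N/mm


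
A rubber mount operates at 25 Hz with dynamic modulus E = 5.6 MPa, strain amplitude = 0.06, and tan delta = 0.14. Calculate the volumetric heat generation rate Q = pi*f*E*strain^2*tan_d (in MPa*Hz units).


Q = pi * f * E * strain^2 * tan_d
= pi * 25 * 5.6 * 0.06^2 * 0.14
= pi * 25 * 5.6 * 0.0036 * 0.14
= 0.2217

Q = 0.2217


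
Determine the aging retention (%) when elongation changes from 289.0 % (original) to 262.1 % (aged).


Retention = aged / original * 100
= 262.1 / 289.0 * 100
= 90.7%

90.7%


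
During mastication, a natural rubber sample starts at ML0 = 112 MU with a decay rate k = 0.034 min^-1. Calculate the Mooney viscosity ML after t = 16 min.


ML = ML0 * exp(-k * t)
ML = 112 * exp(-0.034 * 16)
ML = 112 * 0.5804
ML = 65.01 MU

65.01 MU


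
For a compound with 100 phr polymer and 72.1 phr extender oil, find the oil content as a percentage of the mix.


Oil % = oil / (100 + oil) * 100
= 72.1 / (100 + 72.1) * 100
= 72.1 / 172.1 * 100
= 41.89%

41.89%


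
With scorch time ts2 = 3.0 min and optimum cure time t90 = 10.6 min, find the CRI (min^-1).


CRI = 100 / (t90 - ts2)
= 100 / (10.6 - 3.0)
= 100 / 7.6
= 13.16 min^-1

13.16 min^-1


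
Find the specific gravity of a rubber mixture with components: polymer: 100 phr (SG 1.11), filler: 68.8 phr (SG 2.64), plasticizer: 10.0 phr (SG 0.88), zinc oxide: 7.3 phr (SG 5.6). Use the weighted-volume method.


Sum of weights = 186.1
Volume contributions:
  polymer: 100/1.11 = 90.0901
  filler: 68.8/2.64 = 26.0606
  plasticizer: 10.0/0.88 = 11.3636
  zinc oxide: 7.3/5.6 = 1.3036
Sum of volumes = 128.8179
SG = 186.1 / 128.8179 = 1.445

SG = 1.445


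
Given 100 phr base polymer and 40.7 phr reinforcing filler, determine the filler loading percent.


Filler % = filler / (rubber + filler) * 100
= 40.7 / (100 + 40.7) * 100
= 40.7 / 140.7 * 100
= 28.93%

28.93%


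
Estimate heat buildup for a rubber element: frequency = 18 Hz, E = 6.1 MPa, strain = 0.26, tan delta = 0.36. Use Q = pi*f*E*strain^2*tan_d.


Q = pi * f * E * strain^2 * tan_d
= pi * 18 * 6.1 * 0.26^2 * 0.36
= pi * 18 * 6.1 * 0.0676 * 0.36
= 8.3946

Q = 8.3946


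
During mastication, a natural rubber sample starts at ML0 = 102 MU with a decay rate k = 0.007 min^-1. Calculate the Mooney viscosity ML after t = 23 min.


ML = ML0 * exp(-k * t)
ML = 102 * exp(-0.007 * 23)
ML = 102 * 0.8513
ML = 86.83 MU

86.83 MU


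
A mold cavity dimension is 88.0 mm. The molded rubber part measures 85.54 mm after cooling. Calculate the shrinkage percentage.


Shrinkage = (mold - part) / mold * 100
= (88.0 - 85.54) / 88.0 * 100
= 2.46 / 88.0 * 100
= 2.8%

2.8%


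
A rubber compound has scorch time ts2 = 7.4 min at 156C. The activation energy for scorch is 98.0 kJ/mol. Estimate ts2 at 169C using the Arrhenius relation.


Convert temperatures: T1 = 156 + 273.15 = 429.15 K, T2 = 169 + 273.15 = 442.15 K
ts2_new = 7.4 * exp(98000 / 8.314 * (1/442.15 - 1/429.15))
1/T2 - 1/T1 = -6.8512e-05
ts2_new = 3.3 min

3.3 min


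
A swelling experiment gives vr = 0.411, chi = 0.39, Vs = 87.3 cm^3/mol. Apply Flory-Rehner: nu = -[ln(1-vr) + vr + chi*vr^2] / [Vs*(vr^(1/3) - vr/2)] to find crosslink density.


ln(1 - vr) = ln(1 - 0.411) = -0.5293
Numerator = -((-0.5293) + 0.411 + 0.39 * 0.411^2) = 0.0524
Denominator = 87.3 * (0.411^(1/3) - 0.411/2) = 46.9673
nu = 0.0524 / 46.9673 = 0.0011 mol/cm^3

0.0011 mol/cm^3


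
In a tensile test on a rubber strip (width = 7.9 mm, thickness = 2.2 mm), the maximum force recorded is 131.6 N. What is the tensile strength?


Area = width * thickness = 7.9 * 2.2 = 17.38 mm^2
TS = force / area = 131.6 / 17.38 = 7.57 MPa

7.57 MPa


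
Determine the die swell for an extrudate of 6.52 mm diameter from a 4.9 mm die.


Die swell ratio = D_extrudate / D_die
= 6.52 / 4.9
= 1.331

Die swell = 1.331


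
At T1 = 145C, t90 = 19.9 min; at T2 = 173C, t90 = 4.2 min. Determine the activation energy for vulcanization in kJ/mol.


T1 = 418.15 K, T2 = 446.15 K
1/T1 - 1/T2 = 1.5009e-04
ln(t1/t2) = ln(19.9/4.2) = 1.5556
Ea = 8.314 * 1.5556 / 1.5009e-04 = 86173.3052 J/mol
Ea = 86.17 kJ/mol

86.17 kJ/mol


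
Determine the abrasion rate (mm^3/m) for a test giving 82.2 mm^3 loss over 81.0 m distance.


Rate = volume_loss / distance
= 82.2 / 81.0
= 1.015 mm^3/m

1.015 mm^3/m


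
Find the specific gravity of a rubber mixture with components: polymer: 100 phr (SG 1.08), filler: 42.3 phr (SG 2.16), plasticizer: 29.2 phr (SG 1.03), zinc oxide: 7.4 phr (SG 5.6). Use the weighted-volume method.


Sum of weights = 178.9
Volume contributions:
  polymer: 100/1.08 = 92.5926
  filler: 42.3/2.16 = 19.5833
  plasticizer: 29.2/1.03 = 28.3495
  zinc oxide: 7.4/5.6 = 1.3214
Sum of volumes = 141.8469
SG = 178.9 / 141.8469 = 1.261

SG = 1.261


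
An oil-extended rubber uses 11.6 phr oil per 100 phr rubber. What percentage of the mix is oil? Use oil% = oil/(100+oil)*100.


Oil % = oil / (100 + oil) * 100
= 11.6 / (100 + 11.6) * 100
= 11.6 / 111.6 * 100
= 10.39%

10.39%


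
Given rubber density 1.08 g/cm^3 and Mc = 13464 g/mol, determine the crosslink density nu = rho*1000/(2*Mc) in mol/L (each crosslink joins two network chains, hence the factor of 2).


nu = rho * 1000 / (2 * Mc)
nu = 1.08 * 1000 / (2 * 13464)
nu = 1080.0 / 26928
nu = 0.0401 mol/L

0.0401 mol/L


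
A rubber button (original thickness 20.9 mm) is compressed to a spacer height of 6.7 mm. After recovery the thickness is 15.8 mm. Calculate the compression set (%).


CS = (t0 - recovered) / (t0 - ts) * 100
= (20.9 - 15.8) / (20.9 - 6.7) * 100
= 5.1 / 14.2 * 100
= 35.9%

35.9%


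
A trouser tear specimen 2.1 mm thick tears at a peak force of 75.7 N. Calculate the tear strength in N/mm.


Tear strength = force / thickness
= 75.7 / 2.1
= 36.05 N/mm

36.05 N/mm


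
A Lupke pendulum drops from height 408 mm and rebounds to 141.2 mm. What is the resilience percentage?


Resilience = h_rebound / h_drop * 100
= 141.2 / 408 * 100
= 34.6%

34.6%


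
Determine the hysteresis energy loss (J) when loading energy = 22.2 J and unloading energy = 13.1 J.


Hysteresis loss = loading - unloading
= 22.2 - 13.1
= 9.1 J

9.1 J


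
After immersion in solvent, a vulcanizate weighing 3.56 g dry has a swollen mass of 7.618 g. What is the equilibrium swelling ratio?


Q = W_swollen / W_dry
Q = 7.618 / 3.56
Q = 2.14

Q = 2.14


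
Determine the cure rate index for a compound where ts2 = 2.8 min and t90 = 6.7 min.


CRI = 100 / (t90 - ts2)
= 100 / (6.7 - 2.8)
= 100 / 3.9
= 25.64 min^-1

25.64 min^-1


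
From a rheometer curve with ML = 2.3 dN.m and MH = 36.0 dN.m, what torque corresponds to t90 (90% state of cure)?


M90 = ML + 0.9 * (MH - ML)
M90 = 2.3 + 0.9 * (36.0 - 2.3)
M90 = 2.3 + 0.9 * 33.7
M90 = 32.63 dN.m

32.63 dN.m


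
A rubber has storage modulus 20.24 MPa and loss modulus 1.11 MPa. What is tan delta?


tan delta = E'' / E'
= 1.11 / 20.24
= 0.0548

tan delta = 0.0548


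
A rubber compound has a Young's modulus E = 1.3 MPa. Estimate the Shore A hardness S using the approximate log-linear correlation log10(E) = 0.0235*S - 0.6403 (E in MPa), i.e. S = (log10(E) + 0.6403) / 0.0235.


log10(E) = 0.0235*S - 0.6403  =>  S = (log10(E) + 0.6403) / 0.0235
log10(1.3) = 0.113943
S = (0.113943 + 0.6403) / 0.0235 = 0.754243 / 0.0235
S = 32.1

Shore A = 32.1


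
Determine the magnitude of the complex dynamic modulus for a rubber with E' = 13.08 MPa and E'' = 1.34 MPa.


|E*| = sqrt(E'^2 + E''^2)
= sqrt(13.08^2 + 1.34^2)
= sqrt(171.0864 + 1.7956)
= 13.148 MPa

13.148 MPa


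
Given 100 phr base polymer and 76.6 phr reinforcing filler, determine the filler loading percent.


Filler % = filler / (rubber + filler) * 100
= 76.6 / (100 + 76.6) * 100
= 76.6 / 176.6 * 100
= 43.37%

43.37%


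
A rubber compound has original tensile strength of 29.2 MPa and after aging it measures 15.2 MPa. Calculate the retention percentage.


Retention = aged / original * 100
= 15.2 / 29.2 * 100
= 52.1%

52.1%


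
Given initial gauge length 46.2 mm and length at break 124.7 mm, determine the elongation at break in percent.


Elongation = (Lf - L0) / L0 * 100
= (124.7 - 46.2) / 46.2 * 100
= 78.5 / 46.2 * 100
= 169.9%

169.9%


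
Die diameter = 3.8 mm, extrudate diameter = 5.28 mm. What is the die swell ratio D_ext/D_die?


Die swell ratio = D_extrudate / D_die
= 5.28 / 3.8
= 1.389

Die swell = 1.389


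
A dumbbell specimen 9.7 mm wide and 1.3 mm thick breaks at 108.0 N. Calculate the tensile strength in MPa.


Area = width * thickness = 9.7 * 1.3 = 12.61 mm^2
TS = force / area = 108.0 / 12.61 = 8.56 MPa

8.56 MPa


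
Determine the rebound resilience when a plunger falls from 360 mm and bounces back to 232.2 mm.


Resilience = h_rebound / h_drop * 100
= 232.2 / 360 * 100
= 64.5%

64.5%


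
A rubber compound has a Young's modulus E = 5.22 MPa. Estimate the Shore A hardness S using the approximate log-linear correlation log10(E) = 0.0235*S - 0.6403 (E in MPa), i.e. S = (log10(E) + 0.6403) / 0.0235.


log10(E) = 0.0235*S - 0.6403  =>  S = (log10(E) + 0.6403) / 0.0235
log10(5.22) = 0.717671
S = (0.717671 + 0.6403) / 0.0235 = 1.357971 / 0.0235
S = 57.8

Shore A = 57.8


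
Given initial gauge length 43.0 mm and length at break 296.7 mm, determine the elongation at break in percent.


Elongation = (Lf - L0) / L0 * 100
= (296.7 - 43.0) / 43.0 * 100
= 253.7 / 43.0 * 100
= 590.0%

590.0%


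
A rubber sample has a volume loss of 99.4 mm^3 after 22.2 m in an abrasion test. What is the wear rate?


Rate = volume_loss / distance
= 99.4 / 22.2
= 4.477 mm^3/m

4.477 mm^3/m


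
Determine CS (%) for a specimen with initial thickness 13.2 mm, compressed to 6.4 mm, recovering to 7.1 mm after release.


CS = (t0 - recovered) / (t0 - ts) * 100
= (13.2 - 7.1) / (13.2 - 6.4) * 100
= 6.1 / 6.8 * 100
= 89.7%

89.7%


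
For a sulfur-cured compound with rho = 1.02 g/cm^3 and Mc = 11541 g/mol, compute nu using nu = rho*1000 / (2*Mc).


nu = rho * 1000 / (2 * Mc)
nu = 1.02 * 1000 / (2 * 11541)
nu = 1020.0 / 23082
nu = 0.0442 mol/L

0.0442 mol/L


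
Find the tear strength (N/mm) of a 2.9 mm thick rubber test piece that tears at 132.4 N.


Tear strength = force / thickness
= 132.4 / 2.9
= 45.66 N/mm

45.66 N/mm


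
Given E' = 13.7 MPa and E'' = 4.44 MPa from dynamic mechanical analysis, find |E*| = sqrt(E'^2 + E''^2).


|E*| = sqrt(E'^2 + E''^2)
= sqrt(13.7^2 + 4.44^2)
= sqrt(187.6900 + 19.7136)
= 14.402 MPa

14.402 MPa


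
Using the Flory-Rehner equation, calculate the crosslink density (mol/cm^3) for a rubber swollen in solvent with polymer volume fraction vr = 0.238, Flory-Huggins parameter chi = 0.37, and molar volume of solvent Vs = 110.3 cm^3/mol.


ln(1 - vr) = ln(1 - 0.238) = -0.2718
Numerator = -((-0.2718) + 0.238 + 0.37 * 0.238^2) = 0.0129
Denominator = 110.3 * (0.238^(1/3) - 0.238/2) = 55.2289
nu = 0.0129 / 55.2289 = 2.3268e-04 mol/cm^3

2.3268e-04 mol/cm^3


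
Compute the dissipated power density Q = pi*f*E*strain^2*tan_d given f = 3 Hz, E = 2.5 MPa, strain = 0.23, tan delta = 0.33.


Q = pi * f * E * strain^2 * tan_d
= pi * 3 * 2.5 * 0.23^2 * 0.33
= pi * 3 * 2.5 * 0.0529 * 0.33
= 0.4113

Q = 0.4113


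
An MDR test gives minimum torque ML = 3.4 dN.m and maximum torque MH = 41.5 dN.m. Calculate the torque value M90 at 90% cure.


M90 = ML + 0.9 * (MH - ML)
M90 = 3.4 + 0.9 * (41.5 - 3.4)
M90 = 3.4 + 0.9 * 38.1
M90 = 37.69 dN.m

37.69 dN.m


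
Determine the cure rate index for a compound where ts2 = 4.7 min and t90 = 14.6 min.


CRI = 100 / (t90 - ts2)
= 100 / (14.6 - 4.7)
= 100 / 9.9
= 10.1 min^-1

10.1 min^-1
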